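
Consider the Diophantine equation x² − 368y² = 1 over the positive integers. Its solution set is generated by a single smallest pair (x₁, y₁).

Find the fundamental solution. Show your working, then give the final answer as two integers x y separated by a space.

[19; 5,2,5,38] for √368; ℓ=4 ⇒ convergent index 3
i=0: a=19 ⇒ p=19, q=1
i=1: a=5 ⇒ p=96, q=5
i=2: a=2 ⇒ p=211, q=11
i=3: a=5 ⇒ p=1151, q=60
fundamental: x₁=1151, y₁=60  (since 1324801 − 368·3600 = 1)

1151 60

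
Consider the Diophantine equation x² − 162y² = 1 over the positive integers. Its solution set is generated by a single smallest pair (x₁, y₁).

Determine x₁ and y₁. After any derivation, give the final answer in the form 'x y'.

[12; 1,2,1,2,12,2,1,2,1,24] for √162; ℓ=10 ⇒ convergent index 9
i=0: a=12 ⇒ p=12, q=1
…
i=2: a=2 ⇒ p=38, q=3
…
i=8: a=2 ⇒ p=14268, q=1121
i=9: a=1 ⇒ p=19601, q=1540
fundamental: x₁=19601, y₁=1540  (since 384199201 − 162·2371600 = 1)

19601 1540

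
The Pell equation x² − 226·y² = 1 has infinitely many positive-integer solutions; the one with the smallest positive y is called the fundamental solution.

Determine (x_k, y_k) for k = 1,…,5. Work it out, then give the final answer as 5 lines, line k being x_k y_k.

451 30
406801 27060
366934051 24408090
330974107201 22016070120
298538277761251 19858470840150

√226 → a₀=15, period (30); ℓ=1 odd so k=1
a_0=15:  p_0=15·1+0=15,  q_0=15·0+1=1
a_1=30:  p_1=30·15+1=451,  q_1=30·1+0=30
fundamental: x₁=451, y₁=30  (since 203401 − 226·900 = 1)
(x_2, y_2) = (451·451 + 226·30·30, 451·30 + 30·451) = (406801, 27060)
(x_3, y_3) = (451·406801 + 226·30·27060, 451·27060 + 30·406801) = (366934051, 24408090)
(x_4, y_4) = (451·366934051 + 226·30·24408090, 451·24408090 + 30·366934051) = (330974107201, 22016070120)
(x_5, y_5) = (451·330974107201 + 226·30·22016070120, 451·22016070120 + 30·330974107201) = (298538277761251, 19858470840150)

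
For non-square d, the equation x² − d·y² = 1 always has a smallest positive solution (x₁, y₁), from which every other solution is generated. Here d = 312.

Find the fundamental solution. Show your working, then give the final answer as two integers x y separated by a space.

53 3

[17; 1,1,1,34] for √312; ℓ=4 ⇒ convergent index 3
step 0: (17, 1)  from 17·(1,0) + (0,1)
…
step 2: (35, 2)  from 1·(18,1) + (17,1)
step 3: (53, 3)  from 1·(35,2) + (18,1)
fundamental: x₁=53, y₁=3  (since 2809 − 312·9 = 1)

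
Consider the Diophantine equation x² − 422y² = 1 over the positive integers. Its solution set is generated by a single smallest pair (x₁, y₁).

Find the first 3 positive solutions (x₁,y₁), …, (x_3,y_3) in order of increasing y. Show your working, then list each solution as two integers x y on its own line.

7022501 341850
98631040590001 4801283933700
1385273162348638202501 67434042451384025550

√422 = [20; 1,1,5,2,1,…,1,1,40, …], period ℓ=14 (even) → k=13
i=0: a=20 ⇒ p=20, q=1
i=1: a=1 ⇒ p=21, q=1
i=2: a=1 ⇒ p=41, q=2
i=3: a=5 ⇒ p=226, q=11
i=4: a=2 ⇒ p=493, q=24
i=5: a=1 ⇒ p=719, q=35
i=6: a=3 ⇒ p=2650, q=129
i=7: a=20 ⇒ p=53719, q=2615
…
i=9: a=1 ⇒ p=217526, q=10589
…
i=11: a=5 ⇒ p=3211821, q=156349
i=12: a=1 ⇒ p=3810680, q=185501
i=13: a=1 ⇒ p=7022501, q=341850
fundamental: x₁=7022501, y₁=341850  (since 49315520295001 − 422·116861422500 = 1)
(x_2, y_2) = (7022501·7022501 + 422·341850·341850, 7022501·341850 + 341850·7022501) = (98631040590001, 4801283933700)
(x_3, y_3) = (7022501·98631040590001 + 422·341850·4801283933700, 7022501·4801283933700 + 341850·98631040590001) = (1385273162348638202501, 67434042451384025550)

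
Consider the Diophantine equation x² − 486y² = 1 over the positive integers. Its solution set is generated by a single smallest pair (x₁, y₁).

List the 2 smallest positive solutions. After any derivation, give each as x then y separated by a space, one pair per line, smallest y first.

485 22
470449 21340

[22; 22,44] for √486; ℓ=2 ⇒ convergent index 1
step 0: (22, 1)  from 22·(1,0) + (0,1)
step 1: (485, 22)  from 22·(22,1) + (1,0)
→ (485, 22).  Check: 485²=235225, 486·22²=235224, difference 1.
n=2: (485,22)∘(485,22) = (485·485+486·22·22, 485·22+22·485) = (470449,21340)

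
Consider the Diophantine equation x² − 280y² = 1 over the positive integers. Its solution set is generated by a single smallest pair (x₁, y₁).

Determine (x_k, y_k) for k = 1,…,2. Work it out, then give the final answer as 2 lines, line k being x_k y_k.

251 15
126001 7530

d=280: √d = [16; 1,2,1,2,1,32] (ℓ=6, even), read p_5/q_5
k=0  a_k=16  p_k/q_k = 16/1
k=1  a_k=1  p_k/q_k = 17/1
k=2  a_k=2  p_k/q_k = 50/3
k=3  a_k=1  p_k/q_k = 67/4
k=4  a_k=2  p_k/q_k = 184/11
k=5  a_k=1  p_k/q_k = 251/15
(x₁, y₁) = (251, 15);  251² − 280·15² = 1 ✓
n=2: (251,15)∘(251,15) = (251·251+280·15·15, 251·15+15·251) = (126001,7530)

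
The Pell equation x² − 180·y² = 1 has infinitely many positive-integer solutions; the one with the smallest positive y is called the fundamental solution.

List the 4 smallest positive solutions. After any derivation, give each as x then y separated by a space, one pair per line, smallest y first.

161 12
51841 3864
16692641 1244196
5374978561 400627248

√180 = [13; 2,2,2,26, …], period ℓ=4 (even) → k=3
i=0: a=13 ⇒ p=13, q=1
i=1: a=2 ⇒ p=27, q=2
i=2: a=2 ⇒ p=67, q=5
i=3: a=2 ⇒ p=161, q=12
→ (161, 12).  Check: 161²=25921, 180·12²=25920, difference 1.
k=2:  x_2 = 161·161+180·12·12 = 51841,  y_2 = 161·12+12·161 = 3864
k=3:  x_3 = 161·51841+180·12·3864 = 16692641,  y_3 = 161·3864+12·51841 = 1244196
k=4:  x_4 = 161·16692641+180·12·1244196 = 5374978561,  y_4 = 161·1244196+12·16692641 = 400627248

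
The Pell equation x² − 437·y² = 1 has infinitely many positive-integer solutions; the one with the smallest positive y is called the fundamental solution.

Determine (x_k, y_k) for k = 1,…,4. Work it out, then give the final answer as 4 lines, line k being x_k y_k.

4599 220
42301601 2023560
389090121399 18612704660
3578850894326401 171199655439120

√437 → a₀=20, period (1,9,2,9,1,40); ℓ=6 even so k=5
i=0: a=20 ⇒ p=20, q=1
i=1: a=1 ⇒ p=21, q=1
…
i=4: a=9 ⇒ p=4160, q=199
i=5: a=1 ⇒ p=4599, q=220
→ (4599, 220).  Check: 4599²=21150801, 437·220²=21150800, difference 1.
(x_2, y_2) = (4599·4599 + 437·220·220, 4599·220 + 220·4599) = (42301601, 2023560)
(x_3, y_3) = (4599·42301601 + 437·220·2023560, 4599·2023560 + 220·42301601) = (389090121399, 18612704660)
(x_4, y_4) = (4599·389090121399 + 437·220·18612704660, 4599·18612704660 + 220·389090121399) = (3578850894326401, 171199655439120)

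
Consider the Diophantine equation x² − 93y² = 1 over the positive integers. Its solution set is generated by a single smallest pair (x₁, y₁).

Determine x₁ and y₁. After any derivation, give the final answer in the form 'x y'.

√93 = [9; 1,1,1,4,6,4,1,1,1,18, …], period ℓ=10 (even) → k=9
a_0=9:  p_0=9·1+0=9,  q_0=9·0+1=1
a_1=1:  p_1=1·9+1=10,  q_1=1·1+0=1
…
a_3=1:  p_3=1·19+10=29,  q_3=1·2+1=3
a_4=4:  p_4=4·29+19=135,  q_4=4·3+2=14
…
a_8=1:  p_8=1·4330+3491=7821,  q_8=1·449+362=811
a_9=1:  p_9=1·7821+4330=12151,  q_9=1·811+449=1260
(x₁, y₁) = (12151, 1260);  12151² − 93·1260² = 1 ✓

12151 1260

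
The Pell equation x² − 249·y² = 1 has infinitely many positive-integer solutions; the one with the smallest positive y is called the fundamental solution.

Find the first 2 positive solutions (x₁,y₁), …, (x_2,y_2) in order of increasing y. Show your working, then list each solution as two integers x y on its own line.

8553815 542076
146335502108449 9273635639880

d=249: √d = [15; 1,3,1,1,5,…,3,1,30] (ℓ=16, even), read p_15/q_15
i=0: a=15 ⇒ p=15, q=1
i=1: a=1 ⇒ p=16, q=1
i=2: a=3 ⇒ p=63, q=4
i=3: a=1 ⇒ p=79, q=5
…
i=6: a=1 ⇒ p=931, q=59
i=7: a=3 ⇒ p=3582, q=227
…
i=9: a=3 ⇒ p=113835, q=7214
i=10: a=1 ⇒ p=150586, q=9543
i=11: a=5 ⇒ p=866765, q=54929
i=12: a=1 ⇒ p=1017351, q=64472
i=13: a=1 ⇒ p=1884116, q=119401
i=14: a=3 ⇒ p=6669699, q=422675
i=15: a=1 ⇒ p=8553815, q=542076
(x₁, y₁) = (8553815, 542076);  8553815² − 249·542076² = 1 ✓
(8553815+542076√249)^2 = 146335502108449 + 9273635639880√249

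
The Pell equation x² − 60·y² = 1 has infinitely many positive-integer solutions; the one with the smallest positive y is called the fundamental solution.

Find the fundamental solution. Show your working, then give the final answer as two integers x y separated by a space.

31 4

d=60: √d = [7; 1,2,1,14] (ℓ=4, even), read p_3/q_3
i=0: a=7 ⇒ p=7, q=1
…
i=2: a=2 ⇒ p=23, q=3
i=3: a=1 ⇒ p=31, q=4
→ (31, 4).  Check: 31²=961, 60·4²=960, difference 1.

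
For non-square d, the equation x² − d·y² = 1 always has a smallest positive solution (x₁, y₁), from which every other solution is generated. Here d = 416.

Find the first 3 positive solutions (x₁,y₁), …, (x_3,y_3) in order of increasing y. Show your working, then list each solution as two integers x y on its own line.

√416 → a₀=20, period (2,1,1,9,1,1,2,40); ℓ=8 even so k=7
a_0=20:  p_0=20·1+0=20,  q_0=20·0+1=1
a_1=2:  p_1=2·20+1=41,  q_1=2·1+0=2
…
a_4=9:  p_4=9·102+61=979,  q_4=9·5+3=48
…
a_6=1:  p_6=1·1081+979=2060,  q_6=1·53+48=101
a_7=2:  p_7=2·2060+1081=5201,  q_7=2·101+53=255
(x₁, y₁) = (5201, 255);  5201² − 416·255² = 1 ✓
(5201+255√416)^2 = 54100801 + 2652510√416
(5201+255√416)^3 = 562756526801 + 27591408765√416

5201 255
54100801 2652510
562756526801 27591408765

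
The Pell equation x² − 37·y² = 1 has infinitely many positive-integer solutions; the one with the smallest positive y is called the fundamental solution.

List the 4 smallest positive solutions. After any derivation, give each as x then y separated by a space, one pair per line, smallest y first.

√37 = [6; 12, …], period ℓ=1 (odd) → k=1
step 0: (6, 1)  from 6·(1,0) + (0,1)
step 1: (73, 12)  from 12·(6,1) + (1,0)
fundamental: x₁=73, y₁=12  (since 5329 − 37·144 = 1)
(x_2, y_2) = (73·73 + 37·12·12, 73·12 + 12·73) = (10657, 1752)
(x_3, y_3) = (73·10657 + 37·12·1752, 73·1752 + 12·10657) = (1555849, 255780)
(x_4, y_4) = (73·1555849 + 37·12·255780, 73·255780 + 12·1555849) = (227143297, 37342128)

73 12
10657 1752
1555849 255780
227143297 37342128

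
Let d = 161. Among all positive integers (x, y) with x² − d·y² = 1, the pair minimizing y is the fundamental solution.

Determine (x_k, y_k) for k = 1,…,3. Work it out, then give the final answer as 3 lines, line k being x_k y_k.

√161 → a₀=12, period (1,2,4,1,2,1,4,2,1,24); ℓ=10 even so k=9
a_0=12:  p_0=12·1+0=12,  q_0=12·0+1=1
…
a_3=4:  p_3=4·38+13=165,  q_3=4·3+1=13
a_4=1:  p_4=1·165+38=203,  q_4=1·13+3=16
a_5=2:  p_5=2·203+165=571,  q_5=2·16+13=45
a_6=1:  p_6=1·571+203=774,  q_6=1·45+16=61
a_7=4:  p_7=4·774+571=3667,  q_7=4·61+45=289
a_8=2:  p_8=2·3667+774=8108,  q_8=2·289+61=639
a_9=1:  p_9=1·8108+3667=11775,  q_9=1·639+289=928
fundamental: x₁=11775, y₁=928  (since 138650625 − 161·861184 = 1)
n=2: (11775,928)∘(11775,928) = (11775·11775+161·928·928, 11775·928+928·11775) = (277301249,21854400)
n=3: (277301249,21854400)∘(11775,928) = (11775·277301249+161·928·21854400, 11775·21854400+928·277301249) = (6530444402175,514671119072)

11775 928
277301249 21854400
6530444402175 514671119072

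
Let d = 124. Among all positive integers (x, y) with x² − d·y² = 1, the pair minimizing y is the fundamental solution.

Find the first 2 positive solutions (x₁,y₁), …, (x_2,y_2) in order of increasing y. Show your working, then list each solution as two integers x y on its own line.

4620799 414960
42703566796801 3834893506080

[11; 7,2,1,1,1,…,2,7,22] for √124; ℓ=16 ⇒ convergent index 15
i=0: a=11 ⇒ p=11, q=1
i=1: a=7 ⇒ p=78, q=7
i=2: a=2 ⇒ p=167, q=15
…
i=4: a=1 ⇒ p=412, q=37
…
i=6: a=3 ⇒ p=2383, q=214
…
i=8: a=4 ⇒ p=14543, q=1306
i=9: a=1 ⇒ p=17583, q=1579
i=10: a=3 ⇒ p=67292, q=6043
…
i=12: a=1 ⇒ p=152167, q=13665
i=13: a=1 ⇒ p=237042, q=21287
i=14: a=2 ⇒ p=626251, q=56239
i=15: a=7 ⇒ p=4620799, q=414960
→ (4620799, 414960).  Check: 4620799²=21351783398401, 124·414960²=21351783398400, difference 1.
n=2: (4620799,414960)∘(4620799,414960) = (4620799·4620799+124·414960·414960, 4620799·414960+414960·4620799) = (42703566796801,3834893506080)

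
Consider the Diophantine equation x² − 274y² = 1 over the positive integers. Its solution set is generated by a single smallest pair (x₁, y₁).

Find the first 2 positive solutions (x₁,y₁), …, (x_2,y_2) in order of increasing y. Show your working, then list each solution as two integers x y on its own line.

3959299 239190
31352097142801 1894049455620

[16; 1,1,4,4,1,1,32] for √274; ℓ=7 ⇒ convergent index 13
step 0: (16, 1)  from 16·(1,0) + (0,1)
step 1: (17, 1)  from 1·(16,1) + (1,0)
…
step 4: (629, 38)  from 4·(149,9) + (33,2)
step 5: (778, 47)  from 1·(629,38) + (149,9)
step 6: (1407, 85)  from 1·(778,47) + (629,38)
step 7: (45802, 2767)  from 32·(1407,85) + (778,47)
step 8: (47209, 2852)  from 1·(45802,2767) + (1407,85)
step 9: (93011, 5619)  from 1·(47209,2852) + (45802,2767)
step 10: (419253, 25328)  from 4·(93011,5619) + (47209,2852)
…
step 12: (2189276, 132259)  from 1·(1770023,106931) + (419253,25328)
step 13: (3959299, 239190)  from 1·(2189276,132259) + (1770023,106931)
fundamental: x₁=3959299, y₁=239190  (since 15676048571401 − 274·57211856100 = 1)
(3959299+239190√274)^2 = 31352097142801 + 1894049455620√274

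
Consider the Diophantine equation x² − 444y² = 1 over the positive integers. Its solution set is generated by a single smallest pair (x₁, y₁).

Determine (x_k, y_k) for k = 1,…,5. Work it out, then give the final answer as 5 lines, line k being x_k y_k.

d=444: √d = [21; 14,42] (ℓ=2, even), read p_1/q_1
k=0  a_k=21  p_k/q_k = 21/1
k=1  a_k=14  p_k/q_k = 295/14
→ (295, 14).  Check: 295²=87025, 444·14²=87024, difference 1.
(x_2, y_2) = (295·295 + 444·14·14, 295·14 + 14·295) = (174049, 8260)
(x_3, y_3) = (295·174049 + 444·14·8260, 295·8260 + 14·174049) = (102688615, 4873386)
(x_4, y_4) = (295·102688615 + 444·14·4873386, 295·4873386 + 14·102688615) = (60586108801, 2875289480)
(x_5, y_5) = (295·60586108801 + 444·14·2875289480, 295·2875289480 + 14·60586108801) = (35745701503975, 1696415919814)

295 14
174049 8260
102688615 4873386
60586108801 2875289480
35745701503975 1696415919814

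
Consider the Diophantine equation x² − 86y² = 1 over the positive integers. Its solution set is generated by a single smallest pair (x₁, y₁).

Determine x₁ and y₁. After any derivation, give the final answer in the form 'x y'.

10405 1122

[9; 3,1,1,1,8,1,1,1,3,18] for √86; ℓ=10 ⇒ convergent index 9
k=0  a_k=9  p_k/q_k = 9/1
k=1  a_k=3  p_k/q_k = 28/3
k=2  a_k=1  p_k/q_k = 37/4
k=3  a_k=1  p_k/q_k = 65/7
…
k=5  a_k=8  p_k/q_k = 881/95
…
k=7  a_k=1  p_k/q_k = 1864/201
k=8  a_k=1  p_k/q_k = 2847/307
k=9  a_k=3  p_k/q_k = 10405/1122
→ (10405, 1122).  Check: 10405²=108264025, 86·1122²=108264024, difference 1.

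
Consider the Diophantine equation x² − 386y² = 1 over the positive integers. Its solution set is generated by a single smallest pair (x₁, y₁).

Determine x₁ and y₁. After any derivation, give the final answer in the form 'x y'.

√386 = [19; 1,1,1,4,1,18,1,4,1,1,1,38, …], period ℓ=12 (even) → k=11
step 0: (19, 1)  from 19·(1,0) + (0,1)
step 1: (20, 1)  from 1·(19,1) + (1,0)
…
step 3: (59, 3)  from 1·(39,2) + (20,1)
step 4: (275, 14)  from 4·(59,3) + (39,2)
step 5: (334, 17)  from 1·(275,14) + (59,3)
step 6: (6287, 320)  from 18·(334,17) + (275,14)
step 7: (6621, 337)  from 1·(6287,320) + (334,17)
step 8: (32771, 1668)  from 4·(6621,337) + (6287,320)
step 9: (39392, 2005)  from 1·(32771,1668) + (6621,337)
step 10: (72163, 3673)  from 1·(39392,2005) + (32771,1668)
step 11: (111555, 5678)  from 1·(72163,3673) + (39392,2005)
→ (111555, 5678).  Check: 111555²=12444518025, 386·5678²=12444518024, difference 1.

111555 5678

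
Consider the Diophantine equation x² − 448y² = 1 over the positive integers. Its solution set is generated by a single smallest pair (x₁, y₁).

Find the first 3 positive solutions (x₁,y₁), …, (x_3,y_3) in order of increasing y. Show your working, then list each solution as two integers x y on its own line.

127 6
32257 1524
8193151 387090

√448 = [21; 6,42, …], period ℓ=2 (even) → k=1
step 0: (21, 1)  from 21·(1,0) + (0,1)
step 1: (127, 6)  from 6·(21,1) + (1,0)
→ (127, 6).  Check: 127²=16129, 448·6²=16128, difference 1.
k=2:  x_2 = 127·127+448·6·6 = 32257,  y_2 = 127·6+6·127 = 1524
k=3:  x_3 = 127·32257+448·6·1524 = 8193151,  y_3 = 127·1524+6·32257 = 387090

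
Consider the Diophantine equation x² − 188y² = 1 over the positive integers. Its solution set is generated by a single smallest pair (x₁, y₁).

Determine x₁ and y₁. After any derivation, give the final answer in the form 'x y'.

[13; 1,2,2,6,2,2,1,26] for √188; ℓ=8 ⇒ convergent index 7
step 0: (13, 1)  from 13·(1,0) + (0,1)
step 1: (14, 1)  from 1·(13,1) + (1,0)
step 2: (41, 3)  from 2·(14,1) + (13,1)
step 3: (96, 7)  from 2·(41,3) + (14,1)
…
step 6: (3277, 239)  from 2·(1330,97) + (617,45)
step 7: (4607, 336)  from 1·(3277,239) + (1330,97)
fundamental: x₁=4607, y₁=336  (since 21224449 − 188·112896 = 1)

4607 336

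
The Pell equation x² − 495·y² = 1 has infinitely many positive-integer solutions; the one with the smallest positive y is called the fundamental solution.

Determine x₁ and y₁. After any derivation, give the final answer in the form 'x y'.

89 4

[22; 4,44] for √495; ℓ=2 ⇒ convergent index 1
k=0  a_k=22  p_k/q_k = 22/1
k=1  a_k=4  p_k/q_k = 89/4
fundamental: x₁=89, y₁=4  (since 7921 − 495·16 = 1)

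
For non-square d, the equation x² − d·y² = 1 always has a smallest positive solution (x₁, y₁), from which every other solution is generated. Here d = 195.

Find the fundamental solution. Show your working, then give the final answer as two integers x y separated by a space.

√195 → a₀=13, period (1,26); ℓ=2 even so k=1
a_0=13:  p_0=13·1+0=13,  q_0=13·0+1=1
a_1=1:  p_1=1·13+1=14,  q_1=1·1+0=1
(x₁, y₁) = (14, 1);  14² − 195·1² = 1 ✓

14 1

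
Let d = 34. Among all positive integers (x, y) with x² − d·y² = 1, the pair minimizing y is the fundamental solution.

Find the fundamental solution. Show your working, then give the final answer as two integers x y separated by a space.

35 6

√34 → a₀=5, period (1,4,1,10); ℓ=4 even so k=3
step 0: (5, 1)  from 5·(1,0) + (0,1)
step 1: (6, 1)  from 1·(5,1) + (1,0)
step 2: (29, 5)  from 4·(6,1) + (5,1)
step 3: (35, 6)  from 1·(29,5) + (6,1)
fundamental: x₁=35, y₁=6  (since 1225 − 34·36 = 1)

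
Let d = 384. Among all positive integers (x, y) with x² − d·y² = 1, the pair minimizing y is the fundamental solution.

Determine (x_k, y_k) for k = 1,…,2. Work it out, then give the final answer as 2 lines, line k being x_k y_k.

4801 245
46099201 2352490

[19; 1,1,2,9,2,1,1,38] for √384; ℓ=8 ⇒ convergent index 7
k=0  a_k=19  p_k/q_k = 19/1
k=1  a_k=1  p_k/q_k = 20/1
…
k=5  a_k=2  p_k/q_k = 1940/99
k=6  a_k=1  p_k/q_k = 2861/146
k=7  a_k=1  p_k/q_k = 4801/245
(x₁, y₁) = (4801, 245);  4801² − 384·245² = 1 ✓
k=2:  x_2 = 4801·4801+384·245·245 = 46099201,  y_2 = 4801·245+245·4801 = 2352490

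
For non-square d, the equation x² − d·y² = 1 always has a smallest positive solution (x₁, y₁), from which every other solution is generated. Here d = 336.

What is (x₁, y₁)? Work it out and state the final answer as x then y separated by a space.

d=336: √d = [18; 3,36] (ℓ=2, even), read p_1/q_1
i=0: a=18 ⇒ p=18, q=1
i=1: a=3 ⇒ p=55, q=3
fundamental: x₁=55, y₁=3  (since 3025 − 336·9 = 1)

55 3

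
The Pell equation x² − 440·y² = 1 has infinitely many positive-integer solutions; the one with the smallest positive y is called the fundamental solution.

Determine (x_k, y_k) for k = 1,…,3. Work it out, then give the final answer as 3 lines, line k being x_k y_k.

√440 = [20; 1,40, …], period ℓ=2 (even) → k=1
k=0  a_k=20  p_k/q_k = 20/1
k=1  a_k=1  p_k/q_k = 21/1
(x₁, y₁) = (21, 1);  21² − 440·1² = 1 ✓
k=2:  x_2 = 21·21+440·1·1 = 881,  y_2 = 21·1+1·21 = 42
k=3:  x_3 = 21·881+440·1·42 = 36981,  y_3 = 21·42+1·881 = 1763

21 1
881 42
36981 1763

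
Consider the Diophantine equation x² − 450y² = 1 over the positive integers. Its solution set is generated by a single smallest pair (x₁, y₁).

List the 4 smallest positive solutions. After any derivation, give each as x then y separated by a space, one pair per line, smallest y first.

19601 924
768398401 36222648
30122754096401 1420000245972
1180872205318713601 55666849606371696

[21; 4,1,2,4,2,1,4,42] for √450; ℓ=8 ⇒ convergent index 7
k=0  a_k=21  p_k/q_k = 21/1
…
k=2  a_k=1  p_k/q_k = 106/5
…
k=4  a_k=4  p_k/q_k = 1294/61
k=5  a_k=2  p_k/q_k = 2885/136
k=6  a_k=1  p_k/q_k = 4179/197
k=7  a_k=4  p_k/q_k = 19601/924
(x₁, y₁) = (19601, 924);  19601² − 450·924² = 1 ✓
n=2: (19601,924)∘(19601,924) = (19601·19601+450·924·924, 19601·924+924·19601) = (768398401,36222648)
n=3: (768398401,36222648)∘(19601,924) = (19601·768398401+450·924·36222648, 19601·36222648+924·768398401) = (30122754096401,1420000245972)
n=4: (30122754096401,1420000245972)∘(19601,924) = (19601·30122754096401+450·924·1420000245972, 19601·1420000245972+924·30122754096401) = (1180872205318713601,55666849606371696)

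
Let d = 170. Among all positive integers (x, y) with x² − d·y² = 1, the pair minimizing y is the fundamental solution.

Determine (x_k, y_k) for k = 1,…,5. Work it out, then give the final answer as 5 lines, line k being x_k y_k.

[13; 26] for √170; ℓ=1 ⇒ convergent index 1
i=0: a=13 ⇒ p=13, q=1
i=1: a=26 ⇒ p=339, q=26
→ (339, 26).  Check: 339²=114921, 170·26²=114920, difference 1.
(339+26√170)^2 = 229841 + 17628√170
(339+26√170)^3 = 155831859 + 11951758√170
(339+26√170)^4 = 105653770561 + 8103274296√170
(339+26√170)^5 = 71633100608499 + 5494008020930√170

339 26
229841 17628
155831859 11951758
105653770561 8103274296
71633100608499 5494008020930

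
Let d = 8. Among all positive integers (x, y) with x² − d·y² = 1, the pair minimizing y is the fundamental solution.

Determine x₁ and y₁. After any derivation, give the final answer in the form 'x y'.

3 1

√8 = [2; 1,4, …], period ℓ=2 (even) → k=1
k=0  a_k=2  p_k/q_k = 2/1
k=1  a_k=1  p_k/q_k = 3/1
→ (3, 1).  Check: 3²=9, 8·1²=8, difference 1.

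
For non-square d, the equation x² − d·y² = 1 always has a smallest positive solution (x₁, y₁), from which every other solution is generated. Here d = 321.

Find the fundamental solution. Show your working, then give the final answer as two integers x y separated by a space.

√321 = [17; 1,10,1,34, …], period ℓ=4 (even) → k=3
a_0=17:  p_0=17·1+0=17,  q_0=17·0+1=1
…
a_2=10:  p_2=10·18+17=197,  q_2=10·1+1=11
a_3=1:  p_3=1·197+18=215,  q_3=1·11+1=12
→ (215, 12).  Check: 215²=46225, 321·12²=46224, difference 1.

215 12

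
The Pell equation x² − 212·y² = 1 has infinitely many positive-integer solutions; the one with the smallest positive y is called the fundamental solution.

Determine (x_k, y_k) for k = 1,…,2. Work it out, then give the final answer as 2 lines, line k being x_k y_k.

√212 → a₀=14, period (1,1,3,1,1,…,1,1,28); ℓ=14 even so k=13
k=0  a_k=14  p_k/q_k = 14/1
k=1  a_k=1  p_k/q_k = 15/1
k=2  a_k=1  p_k/q_k = 29/2
k=3  a_k=3  p_k/q_k = 102/7
k=4  a_k=1  p_k/q_k = 131/9
k=5  a_k=1  p_k/q_k = 233/16
k=6  a_k=1  p_k/q_k = 364/25
k=7  a_k=6  p_k/q_k = 2417/166
k=8  a_k=1  p_k/q_k = 2781/191
k=9  a_k=1  p_k/q_k = 5198/357
…
k=11  a_k=3  p_k/q_k = 29135/2001
k=12  a_k=1  p_k/q_k = 37114/2549
k=13  a_k=1  p_k/q_k = 66249/4550
fundamental: x₁=66249, y₁=4550  (since 4388930001 − 212·20702500 = 1)
(66249+4550√212)^2 = 8777860001 + 602865900√212

66249 4550
8777860001 602865900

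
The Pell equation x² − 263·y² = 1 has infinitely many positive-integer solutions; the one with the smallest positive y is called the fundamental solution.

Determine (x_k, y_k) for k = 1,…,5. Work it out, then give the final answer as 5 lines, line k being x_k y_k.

√263 → a₀=16, period (4,1,1,1,1,15,1,1,1,1,4,32); ℓ=12 even so k=11
step 0: (16, 1)  from 16·(1,0) + (0,1)
…
step 4: (227, 14)  from 1·(146,9) + (81,5)
…
step 9: (18212, 1123)  from 1·(12017,741) + (6195,382)
step 10: (30229, 1864)  from 1·(18212,1123) + (12017,741)
step 11: (139128, 8579)  from 4·(30229,1864) + (18212,1123)
fundamental: x₁=139128, y₁=8579  (since 19356600384 − 263·73599241 = 1)
k=2:  x_2 = 139128·139128+263·8579·8579 = 38713200767,  y_2 = 139128·8579+8579·139128 = 2387158224
k=3:  x_3 = 139128·38713200767+263·8579·2387158224 = 10772180392483224,  y_3 = 139128·2387158224+8579·38713200767 = 664241098768765
k=4:  x_4 = 139128·10772180392483224+263·8579·664241098768765 = 2997423827252098776577,  y_4 = 139128·664241098768765+8579·10772180392483224 = 184829071176614315616
k=5:  x_5 = 139128·2997423827252098776577+263·8579·184829071176614315616 = 834051164465087816782726488,  y_5 = 139128·184829071176614315616+8579·2997423827252098776577 = 51429798028655751907276931

139128 8579
38713200767 2387158224
10772180392483224 664241098768765
2997423827252098776577 184829071176614315616
834051164465087816782726488 51429798028655751907276931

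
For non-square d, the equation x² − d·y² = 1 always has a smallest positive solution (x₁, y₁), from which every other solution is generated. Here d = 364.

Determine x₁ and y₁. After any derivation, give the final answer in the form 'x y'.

[19; 12,1,2,3,1,8,1,3,2,1,12,38] for √364; ℓ=12 ⇒ convergent index 11
a_0=19:  p_0=19·1+0=19,  q_0=19·0+1=1
a_1=12:  p_1=12·19+1=229,  q_1=12·1+0=12
a_2=1:  p_2=1·229+19=248,  q_2=1·12+1=13
…
a_4=3:  p_4=3·725+248=2423,  q_4=3·38+13=127
a_5=1:  p_5=1·2423+725=3148,  q_5=1·127+38=165
…
a_7=1:  p_7=1·27607+3148=30755,  q_7=1·1447+165=1612
a_8=3:  p_8=3·30755+27607=119872,  q_8=3·1612+1447=6283
…
a_10=1:  p_10=1·270499+119872=390371,  q_10=1·14178+6283=20461
a_11=12:  p_11=12·390371+270499=4954951,  q_11=12·20461+14178=259710
fundamental: x₁=4954951, y₁=259710  (since 24551539412401 − 364·67449284100 = 1)

4954951 259710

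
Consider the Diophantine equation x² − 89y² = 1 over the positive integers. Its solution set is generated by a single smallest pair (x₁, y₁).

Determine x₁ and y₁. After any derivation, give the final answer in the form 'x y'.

500001 53000

[9; 2,3,3,2,18] for √89; ℓ=5 ⇒ convergent index 9
step 0: (9, 1)  from 9·(1,0) + (0,1)
step 1: (19, 2)  from 2·(9,1) + (1,0)
…
step 3: (217, 23)  from 3·(66,7) + (19,2)
step 4: (500, 53)  from 2·(217,23) + (66,7)
…
step 6: (18934, 2007)  from 2·(9217,977) + (500,53)
step 7: (66019, 6998)  from 3·(18934,2007) + (9217,977)
step 8: (216991, 23001)  from 3·(66019,6998) + (18934,2007)
step 9: (500001, 53000)  from 2·(216991,23001) + (66019,6998)
(x₁, y₁) = (500001, 53000);  500001² − 89·53000² = 1 ✓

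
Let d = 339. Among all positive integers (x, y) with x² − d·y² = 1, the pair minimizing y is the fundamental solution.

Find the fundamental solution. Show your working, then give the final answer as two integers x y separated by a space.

√339 → a₀=18, period (2,2,2,1,17,1,2,2,2,36); ℓ=10 even so k=9
i=0: a=18 ⇒ p=18, q=1
…
i=2: a=2 ⇒ p=92, q=5
…
i=4: a=1 ⇒ p=313, q=17
i=5: a=17 ⇒ p=5542, q=301
…
i=7: a=2 ⇒ p=17252, q=937
i=8: a=2 ⇒ p=40359, q=2192
i=9: a=2 ⇒ p=97970, q=5321
(x₁, y₁) = (97970, 5321);  97970² − 339·5321² = 1 ✓

97970 5321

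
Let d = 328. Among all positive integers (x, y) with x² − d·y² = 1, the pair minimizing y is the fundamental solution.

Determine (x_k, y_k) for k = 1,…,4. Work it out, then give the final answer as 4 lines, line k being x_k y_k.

163 9
53137 2934
17322499 956475
5647081537 311807916

d=328: √d = [18; 9,36] (ℓ=2, even), read p_1/q_1
a_0=18:  p_0=18·1+0=18,  q_0=18·0+1=1
a_1=9:  p_1=9·18+1=163,  q_1=9·1+0=9
fundamental: x₁=163, y₁=9  (since 26569 − 328·81 = 1)
n=2: (163,9)∘(163,9) = (163·163+328·9·9, 163·9+9·163) = (53137,2934)
n=3: (53137,2934)∘(163,9) = (163·53137+328·9·2934, 163·2934+9·53137) = (17322499,956475)
n=4: (17322499,956475)∘(163,9) = (163·17322499+328·9·956475, 163·956475+9·17322499) = (5647081537,311807916)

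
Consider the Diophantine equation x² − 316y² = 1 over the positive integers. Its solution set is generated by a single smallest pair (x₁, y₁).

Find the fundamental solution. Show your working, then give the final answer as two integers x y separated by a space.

12799 720

√316 → a₀=17, period (1,3,2,8,2,3,1,34); ℓ=8 even so k=7
i=0: a=17 ⇒ p=17, q=1
i=1: a=1 ⇒ p=18, q=1
…
i=4: a=8 ⇒ p=1351, q=76
…
i=6: a=3 ⇒ p=9937, q=559
i=7: a=1 ⇒ p=12799, q=720
fundamental: x₁=12799, y₁=720  (since 163814401 − 316·518400 = 1)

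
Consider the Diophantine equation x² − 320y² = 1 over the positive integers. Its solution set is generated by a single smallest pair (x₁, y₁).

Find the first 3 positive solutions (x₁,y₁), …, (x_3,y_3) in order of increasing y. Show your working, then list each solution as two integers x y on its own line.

161 9
51841 2898
16692641 933147

[17; 1,7,1,34] for √320; ℓ=4 ⇒ convergent index 3
step 0: (17, 1)  from 17·(1,0) + (0,1)
step 1: (18, 1)  from 1·(17,1) + (1,0)
step 2: (143, 8)  from 7·(18,1) + (17,1)
step 3: (161, 9)  from 1·(143,8) + (18,1)
→ (161, 9).  Check: 161²=25921, 320·9²=25920, difference 1.
n=2: (161,9)∘(161,9) = (161·161+320·9·9, 161·9+9·161) = (51841,2898)
n=3: (51841,2898)∘(161,9) = (161·51841+320·9·2898, 161·2898+9·51841) = (16692641,933147)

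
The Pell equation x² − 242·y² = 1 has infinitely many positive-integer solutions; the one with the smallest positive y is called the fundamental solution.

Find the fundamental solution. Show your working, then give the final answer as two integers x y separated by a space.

√242 = [15; 1,1,3,1,14,1,3,1,1,30, …], period ℓ=10 (even) → k=9
i=0: a=15 ⇒ p=15, q=1
…
i=2: a=1 ⇒ p=31, q=2
i=3: a=3 ⇒ p=109, q=7
…
i=7: a=3 ⇒ p=8696, q=559
i=8: a=1 ⇒ p=10905, q=701
i=9: a=1 ⇒ p=19601, q=1260
fundamental: x₁=19601, y₁=1260  (since 384199201 − 242·1587600 = 1)

19601 1260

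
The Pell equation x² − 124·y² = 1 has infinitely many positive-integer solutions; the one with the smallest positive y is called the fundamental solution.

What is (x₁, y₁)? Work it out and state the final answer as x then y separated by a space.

√124 = [11; 7,2,1,1,1,…,2,7,22, …], period ℓ=16 (even) → k=15
a_0=11:  p_0=11·1+0=11,  q_0=11·0+1=1
a_1=7:  p_1=7·11+1=78,  q_1=7·1+0=7
a_2=2:  p_2=2·78+11=167,  q_2=2·7+1=15
a_3=1:  p_3=1·167+78=245,  q_3=1·15+7=22
a_4=1:  p_4=1·245+167=412,  q_4=1·22+15=37
a_5=1:  p_5=1·412+245=657,  q_5=1·37+22=59
a_6=3:  p_6=3·657+412=2383,  q_6=3·59+37=214
a_7=1:  p_7=1·2383+657=3040,  q_7=1·214+59=273
…
a_9=1:  p_9=1·14543+3040=17583,  q_9=1·1306+273=1579
a_10=3:  p_10=3·17583+14543=67292,  q_10=3·1579+1306=6043
a_11=1:  p_11=1·67292+17583=84875,  q_11=1·6043+1579=7622
a_12=1:  p_12=1·84875+67292=152167,  q_12=1·7622+6043=13665
a_13=1:  p_13=1·152167+84875=237042,  q_13=1·13665+7622=21287
a_14=2:  p_14=2·237042+152167=626251,  q_14=2·21287+13665=56239
a_15=7:  p_15=7·626251+237042=4620799,  q_15=7·56239+21287=414960
fundamental: x₁=4620799, y₁=414960  (since 21351783398401 − 124·172191801600 = 1)

4620799 414960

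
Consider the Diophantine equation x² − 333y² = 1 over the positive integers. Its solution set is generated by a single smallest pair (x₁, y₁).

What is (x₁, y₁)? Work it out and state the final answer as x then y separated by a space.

73 4

√333 → a₀=18, period (4,36); ℓ=2 even so k=1
step 0: (18, 1)  from 18·(1,0) + (0,1)
step 1: (73, 4)  from 4·(18,1) + (1,0)
fundamental: x₁=73, y₁=4  (since 5329 − 333·16 = 1)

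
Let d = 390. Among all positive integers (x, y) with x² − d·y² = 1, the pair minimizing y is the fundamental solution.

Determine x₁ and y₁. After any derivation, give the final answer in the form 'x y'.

√390 = [19; 1,2,1,38, …], period ℓ=4 (even) → k=3
k=0  a_k=19  p_k/q_k = 19/1
k=1  a_k=1  p_k/q_k = 20/1
k=2  a_k=2  p_k/q_k = 59/3
k=3  a_k=1  p_k/q_k = 79/4
fundamental: x₁=79, y₁=4  (since 6241 − 390·16 = 1)

79 4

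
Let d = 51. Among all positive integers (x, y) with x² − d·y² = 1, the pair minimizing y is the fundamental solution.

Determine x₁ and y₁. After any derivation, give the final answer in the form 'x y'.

√51 → a₀=7, period (7,14); ℓ=2 even so k=1
step 0: (7, 1)  from 7·(1,0) + (0,1)
step 1: (50, 7)  from 7·(7,1) + (1,0)
→ (50, 7).  Check: 50²=2500, 51·7²=2499, difference 1.

50 7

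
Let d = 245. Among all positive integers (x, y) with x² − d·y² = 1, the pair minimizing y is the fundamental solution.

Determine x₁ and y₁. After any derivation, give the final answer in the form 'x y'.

[15; 1,1,1,7,6,7,1,1,1,30] for √245; ℓ=10 ⇒ convergent index 9
i=0: a=15 ⇒ p=15, q=1
i=1: a=1 ⇒ p=16, q=1
i=2: a=1 ⇒ p=31, q=2
i=3: a=1 ⇒ p=47, q=3
i=4: a=7 ⇒ p=360, q=23
i=5: a=6 ⇒ p=2207, q=141
i=6: a=7 ⇒ p=15809, q=1010
i=7: a=1 ⇒ p=18016, q=1151
i=8: a=1 ⇒ p=33825, q=2161
i=9: a=1 ⇒ p=51841, q=3312
→ (51841, 3312).  Check: 51841²=2687489281, 245·3312²=2687489280, difference 1.

51841 3312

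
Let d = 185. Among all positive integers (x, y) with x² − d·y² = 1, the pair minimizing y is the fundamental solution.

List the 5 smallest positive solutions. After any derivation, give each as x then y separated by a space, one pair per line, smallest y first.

[13; 1,1,1,1,26] for √185; ℓ=5 ⇒ convergent index 9
i=0: a=13 ⇒ p=13, q=1
i=1: a=1 ⇒ p=14, q=1
…
i=3: a=1 ⇒ p=41, q=3
i=4: a=1 ⇒ p=68, q=5
i=5: a=26 ⇒ p=1809, q=133
i=6: a=1 ⇒ p=1877, q=138
i=7: a=1 ⇒ p=3686, q=271
i=8: a=1 ⇒ p=5563, q=409
i=9: a=1 ⇒ p=9249, q=680
fundamental: x₁=9249, y₁=680  (since 85544001 − 185·462400 = 1)
k=2:  x_2 = 9249·9249+185·680·680 = 171088001,  y_2 = 9249·680+680·9249 = 12578640
k=3:  x_3 = 9249·171088001+185·680·12578640 = 3164785833249,  y_3 = 9249·12578640+680·171088001 = 232679682040
k=4:  x_4 = 9249·3164785833249+185·680·232679682040 = 58542208172352001,  y_4 = 9249·232679682040+680·3164785833249 = 4304108745797280
k=5:  x_5 = 9249·58542208172352001+185·680·4304108745797280 = 1082913763607381481249,  y_5 = 9249·4304108745797280+680·58542208172352001 = 79617403347078403400

9249 680
171088001 12578640
3164785833249 232679682040
58542208172352001 4304108745797280
1082913763607381481249 79617403347078403400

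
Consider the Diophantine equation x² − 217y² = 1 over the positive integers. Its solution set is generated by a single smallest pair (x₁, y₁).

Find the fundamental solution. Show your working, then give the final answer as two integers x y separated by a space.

√217 = [14; 1,2,1,2,1,…,2,1,28, …], period ℓ=16 (even) → k=15
step 0: (14, 1)  from 14·(1,0) + (0,1)
step 1: (15, 1)  from 1·(14,1) + (1,0)
step 2: (44, 3)  from 2·(15,1) + (14,1)
step 3: (59, 4)  from 1·(44,3) + (15,1)
…
step 6: (383, 26)  from 1·(221,15) + (162,11)
step 7: (3668, 249)  from 9·(383,26) + (221,15)
step 8: (15055, 1022)  from 4·(3668,249) + (383,26)
…
step 10: (154218, 10469)  from 1·(139163,9447) + (15055,1022)
step 11: (293381, 19916)  from 1·(154218,10469) + (139163,9447)
…
step 13: (1034361, 70217)  from 1·(740980,50301) + (293381,19916)
step 14: (2809702, 190735)  from 2·(1034361,70217) + (740980,50301)
step 15: (3844063, 260952)  from 1·(2809702,190735) + (1034361,70217)
(x₁, y₁) = (3844063, 260952);  3844063² − 217·260952² = 1 ✓

3844063 260952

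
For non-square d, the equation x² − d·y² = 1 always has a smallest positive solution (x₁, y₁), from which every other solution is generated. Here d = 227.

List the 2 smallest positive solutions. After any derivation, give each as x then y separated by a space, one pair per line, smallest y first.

√227 → a₀=15, period (15,30); ℓ=2 even so k=1
a_0=15:  p_0=15·1+0=15,  q_0=15·0+1=1
a_1=15:  p_1=15·15+1=226,  q_1=15·1+0=15
(x₁, y₁) = (226, 15);  226² − 227·15² = 1 ✓
(x_2, y_2) = (226·226 + 227·15·15, 226·15 + 15·226) = (102151, 6780)

226 15
102151 6780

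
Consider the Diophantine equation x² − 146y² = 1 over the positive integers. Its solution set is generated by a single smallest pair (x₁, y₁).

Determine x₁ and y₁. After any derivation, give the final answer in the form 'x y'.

145 12

d=146: √d = [12; 12,24] (ℓ=2, even), read p_1/q_1
a_0=12:  p_0=12·1+0=12,  q_0=12·0+1=1
a_1=12:  p_1=12·12+1=145,  q_1=12·1+0=12
(x₁, y₁) = (145, 12);  145² − 146·12² = 1 ✓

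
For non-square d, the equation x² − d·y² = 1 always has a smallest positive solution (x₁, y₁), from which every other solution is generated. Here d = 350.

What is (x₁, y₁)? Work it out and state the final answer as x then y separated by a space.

449 24

[18; 1,2,2,2,1,36] for √350; ℓ=6 ⇒ convergent index 5
k=0  a_k=18  p_k/q_k = 18/1
…
k=2  a_k=2  p_k/q_k = 56/3
k=3  a_k=2  p_k/q_k = 131/7
k=4  a_k=2  p_k/q_k = 318/17
k=5  a_k=1  p_k/q_k = 449/24
→ (449, 24).  Check: 449²=201601, 350·24²=201600, difference 1.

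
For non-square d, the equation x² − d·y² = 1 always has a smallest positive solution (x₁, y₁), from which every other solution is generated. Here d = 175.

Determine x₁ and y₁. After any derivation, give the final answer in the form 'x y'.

√175 = [13; 4,2,1,2,4,26, …], period ℓ=6 (even) → k=5
i=0: a=13 ⇒ p=13, q=1
i=1: a=4 ⇒ p=53, q=4
i=2: a=2 ⇒ p=119, q=9
i=3: a=1 ⇒ p=172, q=13
i=4: a=2 ⇒ p=463, q=35
i=5: a=4 ⇒ p=2024, q=153
fundamental: x₁=2024, y₁=153  (since 4096576 − 175·23409 = 1)

2024 153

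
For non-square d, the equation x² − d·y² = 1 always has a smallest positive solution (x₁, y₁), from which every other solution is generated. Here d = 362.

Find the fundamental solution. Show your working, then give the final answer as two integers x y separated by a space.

√362 = [19; 38, …], period ℓ=1 (odd) → k=1
step 0: (19, 1)  from 19·(1,0) + (0,1)
step 1: (723, 38)  from 38·(19,1) + (1,0)
→ (723, 38).  Check: 723²=522729, 362·38²=522728, difference 1.

723 38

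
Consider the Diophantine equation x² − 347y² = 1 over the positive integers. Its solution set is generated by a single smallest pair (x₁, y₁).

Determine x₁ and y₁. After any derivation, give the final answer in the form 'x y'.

641602 34443

d=347: √d = [18; 1,1,1,2,4,…,1,1,36] (ℓ=14, even), read p_13/q_13
i=0: a=18 ⇒ p=18, q=1
…
i=2: a=1 ⇒ p=37, q=2
…
i=6: a=1 ⇒ p=801, q=43
i=7: a=17 ⇒ p=14269, q=766
…
i=9: a=4 ⇒ p=74549, q=4002
…
i=11: a=1 ⇒ p=238717, q=12815
i=12: a=1 ⇒ p=402885, q=21628
i=13: a=1 ⇒ p=641602, q=34443
→ (641602, 34443).  Check: 641602²=411653126404, 347·34443²=411653126403, difference 1.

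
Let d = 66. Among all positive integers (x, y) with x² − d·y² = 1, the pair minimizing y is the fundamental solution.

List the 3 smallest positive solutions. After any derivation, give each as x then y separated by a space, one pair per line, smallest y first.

65 8
8449 1040
1098305 135192

d=66: √d = [8; 8,16] (ℓ=2, even), read p_1/q_1
k=0  a_k=8  p_k/q_k = 8/1
k=1  a_k=8  p_k/q_k = 65/8
→ (65, 8).  Check: 65²=4225, 66·8²=4224, difference 1.
(x_2, y_2) = (65·65 + 66·8·8, 65·8 + 8·65) = (8449, 1040)
(x_3, y_3) = (65·8449 + 66·8·1040, 65·1040 + 8·8449) = (1098305, 135192)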